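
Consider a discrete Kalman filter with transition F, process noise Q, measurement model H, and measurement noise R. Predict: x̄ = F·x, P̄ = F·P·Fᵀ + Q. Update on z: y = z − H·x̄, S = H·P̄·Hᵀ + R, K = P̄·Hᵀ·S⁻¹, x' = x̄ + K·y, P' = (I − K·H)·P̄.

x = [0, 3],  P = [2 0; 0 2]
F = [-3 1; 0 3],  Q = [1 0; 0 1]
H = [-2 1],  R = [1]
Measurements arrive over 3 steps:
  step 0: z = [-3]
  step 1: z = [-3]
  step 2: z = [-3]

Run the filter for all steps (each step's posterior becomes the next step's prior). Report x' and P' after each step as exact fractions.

step 0: x̄ = F·x = [3, 9]
step 0: P̄ = F·P·Fᵀ + Q = [21 6; 6 19]
step 0: y = z − H·x̄ = [-6]
step 0: S = H·P̄·Hᵀ + R = [80]
step 0: K = P̄·Hᵀ·S⁻¹ = [-9/20; 7/80]
step 0: x' = x̄ + K·y = [57/10, 339/40]
step 0: P' = (I − K·H)·P̄ = [24/5 183/20; 183/20 1471/80]
step 1: x̄ = F·x = [-69/8, 1017/40]
step 1: P̄ = F·P·Fᵀ + Q = [123/16 -435/16; -435/16 13319/80]
step 1: y = z − H·x̄ = [-1827/40]
step 1: S = H·P̄·Hᵀ + R = [24559/80]
step 1: K = P̄·Hᵀ·S⁻¹ = [-3405/24559; 17669/24559]
step 1: x' = x̄ + K·y = [-56298/24559, -182619/24559]
step 1: P' = (I − K·H)·P̄ = [43872/24559 84339/24559; 84339/24559 186347/24559]
step 2: x̄ = F·x = [-13725/24559, -547857/24559]
step 2: P̄ = F·P·Fᵀ + Q = [99720/24559 -200010/24559; -200010/24559 1701682/24559]
step 2: y = z − H·x̄ = [446730/24559]
step 2: S = H·P̄·Hᵀ + R = [2925161/24559]
step 2: K = P̄·Hᵀ·S⁻¹ = [-399450/2925161; 2101702/2925161]
step 2: x' = x̄ + K·y = [-8900775/2925161, -27023763/2925161]
step 2: P' = (I − K·H)·P̄ = [5380380/2925161 10361310/2925161; 10361310/2925161 22824322/2925161]

step 0: x' = [57/10, 339/40], P' = [24/5 183/20; 183/20 1471/80]
step 1: x' = [-56298/24559, -182619/24559], P' = [43872/24559 84339/24559; 84339/24559 186347/24559]
step 2: x' = [-8900775/2925161, -27023763/2925161], P' = [5380380/2925161 10361310/2925161; 10361310/2925161 22824322/2925161]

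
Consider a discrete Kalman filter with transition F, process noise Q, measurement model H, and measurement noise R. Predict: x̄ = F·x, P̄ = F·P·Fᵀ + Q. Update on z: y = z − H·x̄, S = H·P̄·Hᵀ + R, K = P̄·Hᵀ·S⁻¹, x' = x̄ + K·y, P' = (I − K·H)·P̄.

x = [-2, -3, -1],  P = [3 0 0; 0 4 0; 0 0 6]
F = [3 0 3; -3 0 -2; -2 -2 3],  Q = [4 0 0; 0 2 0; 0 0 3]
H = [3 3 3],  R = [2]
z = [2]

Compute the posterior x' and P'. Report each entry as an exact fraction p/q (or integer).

x' = [-13575/1199, 10936/1199, 3449/1199]
P' = [71639/1199 -60921/1199 -10602/1199; -60921/1199 56491/1199 4374/1199; -10602/1199 4374/1199 6434/1199]

x̄ = F·x = [-9, 8, 7]
P̄ = F·P·Fᵀ + Q = [85 -63 36; -63 53 -18; 36 -18 85]
y = z − H·x̄ = [-16]
S = H·P̄·Hᵀ + R = [1199]
K = P̄·Hᵀ·S⁻¹ = [174/1199; -84/1199; 309/1199]
x' = x̄ + K·y = [-13575/1199, 10936/1199, 3449/1199]
P' = (I − K·H)·P̄ = [71639/1199 -60921/1199 -10602/1199; -60921/1199 56491/1199 4374/1199; -10602/1199 4374/1199 6434/1199]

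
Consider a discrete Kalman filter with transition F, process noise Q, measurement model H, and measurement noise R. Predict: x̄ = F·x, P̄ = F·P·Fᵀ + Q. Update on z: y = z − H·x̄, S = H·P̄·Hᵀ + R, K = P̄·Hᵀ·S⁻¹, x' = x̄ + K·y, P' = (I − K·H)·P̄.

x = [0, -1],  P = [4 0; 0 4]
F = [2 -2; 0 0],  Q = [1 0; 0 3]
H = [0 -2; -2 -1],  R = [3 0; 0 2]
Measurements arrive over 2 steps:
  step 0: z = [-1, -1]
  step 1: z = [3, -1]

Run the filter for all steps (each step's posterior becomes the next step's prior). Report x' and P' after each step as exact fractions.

step 0: x̄ = F·x = [2, 0]
step 0: P̄ = F·P·Fᵀ + Q = [33 0; 0 3]
step 0: y = z − H·x̄ = [-1, 3]
step 0: S = H·P̄·Hᵀ + R = [15 6; 6 137]
step 0: K = P̄·Hᵀ·S⁻¹ = [132/673 -330/673; -268/673 -3/673]
step 0: x' = x̄ + K·y = [224/673, 259/673]
step 0: P' = (I − K·H)·P̄ = [429/673 -198/673; -198/673 402/673]
step 1: x̄ = F·x = [-70/673, 0]
step 1: P̄ = F·P·Fᵀ + Q = [5581/673 0; 0 3]
step 1: y = z − H·x̄ = [3, -813/673]
step 1: S = H·P̄·Hᵀ + R = [15 6; 6 25689/673]
step 1: K = P̄·Hᵀ·S⁻¹ = [22324/120369 -55810/120369; -15780/40123 -673/40123]
step 1: x' = x̄ + K·y = [40624/40123, -46527/40123]
step 1: P' = (I − K·H)·P̄ = [72553/120369 -11162/40123; -11162/40123 23670/40123]

step 0: x' = [224/673, 259/673], P' = [429/673 -198/673; -198/673 402/673]
step 1: x' = [40624/40123, -46527/40123], P' = [72553/120369 -11162/40123; -11162/40123 23670/40123]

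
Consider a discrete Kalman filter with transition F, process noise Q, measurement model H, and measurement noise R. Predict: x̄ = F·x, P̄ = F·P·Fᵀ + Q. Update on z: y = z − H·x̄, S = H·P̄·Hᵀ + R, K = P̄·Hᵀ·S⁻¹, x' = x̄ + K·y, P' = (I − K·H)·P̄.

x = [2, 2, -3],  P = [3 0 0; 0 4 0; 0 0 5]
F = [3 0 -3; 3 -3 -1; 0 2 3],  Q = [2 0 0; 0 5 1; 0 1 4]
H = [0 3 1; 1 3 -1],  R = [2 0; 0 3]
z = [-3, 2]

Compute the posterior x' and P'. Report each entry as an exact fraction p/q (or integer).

x̄ = F·x = [15, 3, -5]
P̄ = F·P·Fᵀ + Q = [74 42 -45; 42 73 -38; -45 -38 65]
y = z − H·x̄ = [-7, -27]
S = H·P̄·Hᵀ + R = [496 673; 673 1369]
K = P̄·Hᵀ·S⁻¹ = [-53996/226095 67007/226095; 46562/226095 26491/226095; 83671/226095 -78127/226095]
x' = x̄ + K·y = [1960208/226095, -362906/226095, 393257/226095]
P' = (I − K·H)·P̄ = [4687991/226095 -765827/226095 2189489/226095; -765827/226095 156404/226095 -376088/226095; 2189489/226095 -376088/226095 1295606/226095]

x' = [1960208/226095, -362906/226095, 393257/226095]
P' = [4687991/226095 -765827/226095 2189489/226095; -765827/226095 156404/226095 -376088/226095; 2189489/226095 -376088/226095 1295606/226095]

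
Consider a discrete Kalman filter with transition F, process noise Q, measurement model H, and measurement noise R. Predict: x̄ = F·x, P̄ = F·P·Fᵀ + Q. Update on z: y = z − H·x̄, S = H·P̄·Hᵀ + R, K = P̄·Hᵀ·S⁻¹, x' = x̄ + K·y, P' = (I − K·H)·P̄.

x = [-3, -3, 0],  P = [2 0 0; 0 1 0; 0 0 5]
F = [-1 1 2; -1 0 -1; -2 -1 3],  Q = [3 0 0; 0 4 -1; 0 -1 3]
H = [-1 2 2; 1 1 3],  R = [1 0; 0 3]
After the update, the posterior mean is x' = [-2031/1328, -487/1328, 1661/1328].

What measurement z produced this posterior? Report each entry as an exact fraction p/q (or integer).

z = [3, 2]

x̄ = F·x = [0, 3, 9]
P̄ = F·P·Fᵀ + Q = [26 -8 33; -8 11 -12; 33 -12 57]
S = H·P̄·Hᵀ + R = [103 201; 201 663]
K = P̄·Hᵀ·S⁻¹ = [-2535/9296 2409/9296; 3537/9296 -1535/9296; -267/9296 2773/9296]
x' − x̄ = [-2031/1328, -4471/1328, -10291/1328] = K·y
y = (KᵀK)⁻¹·Kᵀ·(x' − x̄) = [-21, -28]
z = y + H·x̄ = [-21, -28] + [24, 30] = [3, 2]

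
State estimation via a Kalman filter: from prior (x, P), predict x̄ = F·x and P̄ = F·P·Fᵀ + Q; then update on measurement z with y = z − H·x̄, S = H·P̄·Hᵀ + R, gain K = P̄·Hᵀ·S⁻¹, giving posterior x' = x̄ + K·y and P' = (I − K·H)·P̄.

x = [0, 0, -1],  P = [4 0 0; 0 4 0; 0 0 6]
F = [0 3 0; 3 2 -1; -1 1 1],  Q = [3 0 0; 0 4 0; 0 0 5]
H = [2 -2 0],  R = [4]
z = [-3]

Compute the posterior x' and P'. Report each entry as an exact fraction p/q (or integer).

x' = [-5/36, 73/54, -65/54]
P' = [209/6 311/9 53/9; 311/9 952/27 148/27; 53/9 148/27 271/27]

x̄ = F·x = [0, 1, -1]
P̄ = F·P·Fᵀ + Q = [39 24 12; 24 62 -10; 12 -10 19]
y = z − H·x̄ = [-1]
S = H·P̄·Hᵀ + R = [216]
K = P̄·Hᵀ·S⁻¹ = [5/36; -19/54; 11/54]
x' = x̄ + K·y = [-5/36, 73/54, -65/54]
P' = (I − K·H)·P̄ = [209/6 311/9 53/9; 311/9 952/27 148/27; 53/9 148/27 271/27]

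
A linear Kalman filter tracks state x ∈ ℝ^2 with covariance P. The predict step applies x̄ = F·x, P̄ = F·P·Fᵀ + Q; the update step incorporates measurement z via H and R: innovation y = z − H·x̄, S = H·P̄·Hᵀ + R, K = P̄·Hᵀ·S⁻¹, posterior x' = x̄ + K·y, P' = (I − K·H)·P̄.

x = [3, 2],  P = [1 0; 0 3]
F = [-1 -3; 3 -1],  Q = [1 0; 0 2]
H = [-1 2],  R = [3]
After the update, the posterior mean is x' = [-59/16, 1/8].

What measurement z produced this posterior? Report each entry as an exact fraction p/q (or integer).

x̄ = F·x = [-9, 7]
P̄ = F·P·Fᵀ + Q = [29 6; 6 14]
S = H·P̄·Hᵀ + R = [64]
K = P̄·Hᵀ·S⁻¹ = [-17/64; 11/32]
x' − x̄ = [85/16, -55/8] = K·y
y = (KᵀK)⁻¹·Kᵀ·(x' − x̄) = [-20]
z = y + H·x̄ = [-20] + [23] = [3]

z = [3]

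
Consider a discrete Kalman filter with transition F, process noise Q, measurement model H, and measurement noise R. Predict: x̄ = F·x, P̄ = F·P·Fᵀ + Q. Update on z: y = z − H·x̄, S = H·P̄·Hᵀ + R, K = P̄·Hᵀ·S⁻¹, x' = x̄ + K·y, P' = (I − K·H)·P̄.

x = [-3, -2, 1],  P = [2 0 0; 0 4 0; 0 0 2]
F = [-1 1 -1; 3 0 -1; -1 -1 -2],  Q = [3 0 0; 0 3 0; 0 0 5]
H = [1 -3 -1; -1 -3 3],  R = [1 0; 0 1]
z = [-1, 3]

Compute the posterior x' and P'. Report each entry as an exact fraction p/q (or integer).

x̄ = F·x = [0, -10, 3]
P̄ = F·P·Fᵀ + Q = [11 -4 2; -4 23 -2; 2 -2 19]
y = z − H·x̄ = [-28, -36]
S = H·P̄·Hᵀ + R = [246 159; 159 390]
K = P̄·Hᵀ·S⁻¹ = [2359/23553 -539/23553; -5467/23553 -2059/23553; -4663/23553 5585/23553]
x' = x̄ + K·y = [-46648/23553, -8330/23553, 163/23553]
P' = (I − K·H)·P̄ = [213317/23553 35008/23553 105934/23553; 35008/23553 7373/23553 18356/23553; 105934/23553 18356/23553 55529/23553]

x' = [-46648/23553, -8330/23553, 163/23553]
P' = [213317/23553 35008/23553 105934/23553; 35008/23553 7373/23553 18356/23553; 105934/23553 18356/23553 55529/23553]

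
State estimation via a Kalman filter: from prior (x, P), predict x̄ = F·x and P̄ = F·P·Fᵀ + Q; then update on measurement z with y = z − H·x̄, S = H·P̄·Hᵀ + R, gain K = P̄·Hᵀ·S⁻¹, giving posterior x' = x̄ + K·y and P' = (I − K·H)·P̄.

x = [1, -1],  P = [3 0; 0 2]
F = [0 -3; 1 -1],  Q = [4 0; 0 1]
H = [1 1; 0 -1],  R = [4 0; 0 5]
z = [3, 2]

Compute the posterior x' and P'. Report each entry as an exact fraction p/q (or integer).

x' = [209/85, 4/17]
P' = [326/85 -18/17; -18/17 30/17]

x̄ = F·x = [3, 2]
P̄ = F·P·Fᵀ + Q = [22 6; 6 6]
y = z − H·x̄ = [-2, 4]
S = H·P̄·Hᵀ + R = [44 -12; -12 11]
K = P̄·Hᵀ·S⁻¹ = [59/85 18/85; 3/17 -6/17]
x' = x̄ + K·y = [209/85, 4/17]
P' = (I − K·H)·P̄ = [326/85 -18/17; -18/17 30/17]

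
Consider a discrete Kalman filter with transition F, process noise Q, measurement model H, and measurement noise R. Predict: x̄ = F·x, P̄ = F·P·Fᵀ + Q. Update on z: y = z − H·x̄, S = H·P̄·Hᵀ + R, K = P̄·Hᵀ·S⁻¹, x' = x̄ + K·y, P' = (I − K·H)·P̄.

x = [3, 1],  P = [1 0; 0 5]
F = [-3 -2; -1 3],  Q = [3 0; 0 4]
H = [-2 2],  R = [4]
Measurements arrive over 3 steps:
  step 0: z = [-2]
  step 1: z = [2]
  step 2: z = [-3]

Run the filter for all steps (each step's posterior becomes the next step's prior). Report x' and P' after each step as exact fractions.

step 0: x̄ = F·x = [-11, 0]
step 0: P̄ = F·P·Fᵀ + Q = [32 -27; -27 50]
step 0: y = z − H·x̄ = [-24]
step 0: S = H·P̄·Hᵀ + R = [548]
step 0: K = P̄·Hᵀ·S⁻¹ = [-59/274; 77/274]
step 0: x' = x̄ + K·y = [-799/137, -924/137]
step 0: P' = (I − K·H)·P̄ = [903/137 844/137; 844/137 921/137]
step 1: x̄ = F·x = [4245/137, -1973/137]
step 1: P̄ = F·P·Fᵀ + Q = [22350/137 -8725/137; -8725/137 4676/137]
step 1: y = z − H·x̄ = [12710/137]
step 1: S = H·P̄·Hᵀ + R = [178452/137]
step 1: K = P̄·Hᵀ·S⁻¹ = [-31075/89226; 1489/9914]
step 1: x' = x̄ + K·y = [-59120/44613, -2318/4957]
step 1: P' = (I − K·H)·P̄ = [229525/44613 22050/4957; 22050/4957 23539/4957]
step 2: x̄ = F·x = [73028/14871, -3466/44613]
step 2: P̄ = F·P·Fᵀ + Q = [603152/4957 -657227/14871; -657227/14871 1123936/44613]
step 2: y = z − H·x̄ = [311261/44613]
step 2: S = H·P̄·Hᵀ + R = [42161116/44613]
step 2: K = P̄·Hᵀ·S⁻¹ = [-7400049/21080558; 3095617/21080558]
step 2: x' = x̄ + K·y = [51892191/21080558, 19960093/21080558]
step 2: P' = (I − K·H)·P̄ = [55046467/10540279 47646418/10540279; 47646418/10540279 50742035/10540279]

step 0: x' = [-799/137, -924/137], P' = [903/137 844/137; 844/137 921/137]
step 1: x' = [-59120/44613, -2318/4957], P' = [229525/44613 22050/4957; 22050/4957 23539/4957]
step 2: x' = [51892191/21080558, 19960093/21080558], P' = [55046467/10540279 47646418/10540279; 47646418/10540279 50742035/10540279]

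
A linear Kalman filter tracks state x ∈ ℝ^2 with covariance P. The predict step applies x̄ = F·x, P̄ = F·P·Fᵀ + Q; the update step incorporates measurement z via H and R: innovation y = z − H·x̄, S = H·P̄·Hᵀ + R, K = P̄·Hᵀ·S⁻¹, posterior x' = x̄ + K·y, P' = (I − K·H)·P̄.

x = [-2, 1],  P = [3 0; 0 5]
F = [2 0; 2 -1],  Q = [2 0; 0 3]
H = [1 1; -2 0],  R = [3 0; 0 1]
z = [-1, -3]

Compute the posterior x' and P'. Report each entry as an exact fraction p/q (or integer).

x̄ = F·x = [-4, -5]
P̄ = F·P·Fᵀ + Q = [14 12; 12 20]
y = z − H·x̄ = [8, -11]
S = H·P̄·Hᵀ + R = [61 -52; -52 57]
K = P̄·Hᵀ·S⁻¹ = [26/773 -356/773; 576/773 200/773]
x' = x̄ + K·y = [1032/773, -1457/773]
P' = (I − K·H)·P̄ = [178/773 -100/773; -100/773 1828/773]

x' = [1032/773, -1457/773]
P' = [178/773 -100/773; -100/773 1828/773]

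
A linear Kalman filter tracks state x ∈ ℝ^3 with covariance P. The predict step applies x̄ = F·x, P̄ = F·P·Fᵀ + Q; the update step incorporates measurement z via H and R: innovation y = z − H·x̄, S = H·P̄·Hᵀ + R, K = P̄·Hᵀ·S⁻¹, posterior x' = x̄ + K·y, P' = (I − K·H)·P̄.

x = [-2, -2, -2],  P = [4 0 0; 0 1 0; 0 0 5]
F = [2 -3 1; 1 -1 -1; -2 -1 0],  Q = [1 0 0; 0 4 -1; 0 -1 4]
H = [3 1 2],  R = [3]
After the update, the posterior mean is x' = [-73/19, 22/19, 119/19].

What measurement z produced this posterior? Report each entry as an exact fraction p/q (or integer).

z = [2]

x̄ = F·x = [0, 2, 6]
P̄ = F·P·Fᵀ + Q = [31 6 -13; 6 14 -8; -13 -8 21]
S = H·P̄·Hᵀ + R = [228]
K = P̄·Hᵀ·S⁻¹ = [73/228; 4/57; -5/228]
x' − x̄ = [-73/19, -16/19, 5/19] = K·y
y = (KᵀK)⁻¹·Kᵀ·(x' − x̄) = [-12]
z = y + H·x̄ = [-12] + [14] = [2]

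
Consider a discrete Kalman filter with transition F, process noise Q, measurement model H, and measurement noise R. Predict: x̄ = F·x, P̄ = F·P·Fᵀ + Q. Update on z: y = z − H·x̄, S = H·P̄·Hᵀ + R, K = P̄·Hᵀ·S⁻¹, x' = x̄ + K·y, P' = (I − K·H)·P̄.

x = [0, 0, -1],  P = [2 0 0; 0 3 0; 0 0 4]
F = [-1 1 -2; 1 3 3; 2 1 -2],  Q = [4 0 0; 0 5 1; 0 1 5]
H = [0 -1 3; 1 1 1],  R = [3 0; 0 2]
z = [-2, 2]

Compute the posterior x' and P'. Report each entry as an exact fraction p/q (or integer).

x̄ = F·x = [2, -3, 2]
P̄ = F·P·Fᵀ + Q = [25 -17 15; -17 70 -10; 15 -10 32]
y = z − H·x̄ = [-11, 1]
S = H·P̄·Hᵀ + R = [421 68; 68 105]
K = P̄·Hᵀ·S⁻¹ = [4946/39581 5467/39581; -13424/39581 24903/39581; 8614/39581 8369/39581]
x' = x̄ + K·y = [30223/39581, 53824/39581, -7223/39581]
P' = (I − K·H)·P̄ = [557132/39581 -413358/39581 -132840/39581; -413358/39581 357441/39581 105723/39581; -132840/39581 105723/39581 43855/39581]

x' = [30223/39581, 53824/39581, -7223/39581]
P' = [557132/39581 -413358/39581 -132840/39581; -413358/39581 357441/39581 105723/39581; -132840/39581 105723/39581 43855/39581]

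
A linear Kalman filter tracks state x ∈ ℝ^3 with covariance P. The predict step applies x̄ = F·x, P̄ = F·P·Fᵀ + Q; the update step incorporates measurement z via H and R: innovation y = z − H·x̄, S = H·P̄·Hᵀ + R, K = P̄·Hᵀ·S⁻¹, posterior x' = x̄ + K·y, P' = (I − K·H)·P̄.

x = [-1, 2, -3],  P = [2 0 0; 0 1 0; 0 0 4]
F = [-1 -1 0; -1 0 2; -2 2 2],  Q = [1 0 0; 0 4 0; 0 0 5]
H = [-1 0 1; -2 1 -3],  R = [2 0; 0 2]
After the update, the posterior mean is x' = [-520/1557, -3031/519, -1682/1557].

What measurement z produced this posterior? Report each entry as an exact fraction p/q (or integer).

z = [-1, -2]

x̄ = F·x = [-1, -5, 0]
P̄ = F·P·Fᵀ + Q = [4 2 2; 2 22 20; 2 20 33]
S = H·P̄·Hᵀ + R = [35 -71; -71 233]
K = P̄·Hᵀ·S⁻¹ = [-659/1557 -281/1557; 202/519 -32/519; 665/1557 -352/1557]
x' − x̄ = [1037/1557, -436/519, -1682/1557] = K·y
y = (KᵀK)⁻¹·Kᵀ·(x' − x̄) = [-2, 1]
z = y + H·x̄ = [-2, 1] + [1, -3] = [-1, -2]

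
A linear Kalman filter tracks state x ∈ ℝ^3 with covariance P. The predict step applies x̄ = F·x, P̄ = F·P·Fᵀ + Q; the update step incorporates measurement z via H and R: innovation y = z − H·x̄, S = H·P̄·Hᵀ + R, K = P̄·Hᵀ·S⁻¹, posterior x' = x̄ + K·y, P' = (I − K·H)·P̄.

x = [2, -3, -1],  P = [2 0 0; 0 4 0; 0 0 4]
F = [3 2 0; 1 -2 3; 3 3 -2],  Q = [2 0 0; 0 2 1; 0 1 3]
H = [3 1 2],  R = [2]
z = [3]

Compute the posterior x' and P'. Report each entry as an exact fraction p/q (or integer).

x̄ = F·x = [0, 5, -1]
P̄ = F·P·Fᵀ + Q = [36 -10 42; -10 56 -41; 42 -41 73]
y = z − H·x̄ = [0]
S = H·P̄·Hᵀ + R = [954]
K = P̄·Hᵀ·S⁻¹ = [91/477; -28/477; 77/318]
x' = x̄ + K·y = [0, 5, -1]
P' = (I − K·H)·P̄ = [610/477 326/477 -329/159; 326/477 25144/477 -4363/159; -329/159 -4363/159 1809/106]

x' = [0, 5, -1]
P' = [610/477 326/477 -329/159; 326/477 25144/477 -4363/159; -329/159 -4363/159 1809/106]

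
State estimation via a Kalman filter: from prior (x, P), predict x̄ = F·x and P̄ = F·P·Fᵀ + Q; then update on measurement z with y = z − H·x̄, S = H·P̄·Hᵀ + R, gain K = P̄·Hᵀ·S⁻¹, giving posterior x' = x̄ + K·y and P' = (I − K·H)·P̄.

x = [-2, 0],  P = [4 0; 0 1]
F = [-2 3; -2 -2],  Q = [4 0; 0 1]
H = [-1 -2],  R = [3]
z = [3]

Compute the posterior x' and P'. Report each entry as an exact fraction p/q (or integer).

x' = [-37/52, -1]
P' = [2123/156 -19/3; -19/3 11/3]

x̄ = F·x = [4, 4]
P̄ = F·P·Fᵀ + Q = [29 10; 10 21]
y = z − H·x̄ = [15]
S = H·P̄·Hᵀ + R = [156]
K = P̄·Hᵀ·S⁻¹ = [-49/156; -1/3]
x' = x̄ + K·y = [-37/52, -1]
P' = (I − K·H)·P̄ = [2123/156 -19/3; -19/3 11/3]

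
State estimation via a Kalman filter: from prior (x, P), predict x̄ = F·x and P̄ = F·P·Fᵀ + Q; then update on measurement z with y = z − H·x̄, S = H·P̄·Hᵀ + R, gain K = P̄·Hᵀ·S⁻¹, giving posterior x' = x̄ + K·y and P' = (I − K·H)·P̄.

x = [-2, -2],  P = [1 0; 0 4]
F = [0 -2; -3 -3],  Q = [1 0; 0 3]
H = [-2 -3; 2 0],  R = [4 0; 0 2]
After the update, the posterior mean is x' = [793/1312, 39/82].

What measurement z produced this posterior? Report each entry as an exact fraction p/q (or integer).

x̄ = F·x = [4, 12]
P̄ = F·P·Fᵀ + Q = [17 24; 24 48]
S = H·P̄·Hᵀ + R = [792 -212; -212 70]
K = P̄·Hᵀ·S⁻¹ = [-53/2624 557/1312; -51/164 -21/82]
x' − x̄ = [-4455/1312, -945/82] = K·y
y = (KᵀK)⁻¹·Kᵀ·(x' − x̄) = [42, -6]
z = y + H·x̄ = [42, -6] + [-44, 8] = [-2, 2]

z = [-2, 2]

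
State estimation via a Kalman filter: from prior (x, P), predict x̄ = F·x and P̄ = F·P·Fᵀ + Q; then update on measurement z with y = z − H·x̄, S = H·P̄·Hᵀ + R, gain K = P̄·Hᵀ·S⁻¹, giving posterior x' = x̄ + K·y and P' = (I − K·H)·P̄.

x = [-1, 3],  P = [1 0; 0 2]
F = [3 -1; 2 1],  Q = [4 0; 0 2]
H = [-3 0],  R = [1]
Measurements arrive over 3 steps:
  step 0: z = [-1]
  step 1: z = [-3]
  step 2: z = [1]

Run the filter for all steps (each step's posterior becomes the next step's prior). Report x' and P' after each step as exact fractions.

step 0: x' = [39/136, 91/34], P' = [15/136 1/34; 1/34 118/17]
step 1: x' = [14144/14527, 25669/14527], P' = [1599/14527 -850/14527; -850/14527 90194/14527]
step 2: x' = [-60827/190583, 844153/190583], P' = [167793/1524664 -40725/762332; -40725/762332 2179977/381166]

step 0: x̄ = F·x = [-6, 1]
step 0: P̄ = F·P·Fᵀ + Q = [15 4; 4 8]
step 0: y = z − H·x̄ = [-19]
step 0: S = H·P̄·Hᵀ + R = [136]
step 0: K = P̄·Hᵀ·S⁻¹ = [-45/136; -3/34]
step 0: x' = x̄ + K·y = [39/136, 91/34]
step 0: P' = (I − K·H)·P̄ = [15/136 1/34; 1/34 118/17]
step 1: x̄ = F·x = [-247/136, 13/4]
step 1: P̄ = F·P·Fᵀ + Q = [1599/136 -25/4; -25/4 19/2]
step 1: y = z − H·x̄ = [-1149/136]
step 1: S = H·P̄·Hᵀ + R = [14527/136]
step 1: K = P̄·Hᵀ·S⁻¹ = [-4797/14527; 2550/14527]
step 1: x' = x̄ + K·y = [14144/14527, 25669/14527]
step 1: P' = (I − K·H)·P̄ = [1599/14527 -850/14527; -850/14527 90194/14527]
step 2: x̄ = F·x = [16763/14527, 53957/14527]
step 2: P̄ = F·P·Fᵀ + Q = [167793/14527 -81450/14527; -81450/14527 122244/14527]
step 2: y = z − H·x̄ = [64816/14527]
step 2: S = H·P̄·Hᵀ + R = [1524664/14527]
step 2: K = P̄·Hᵀ·S⁻¹ = [-503379/1524664; 122175/762332]
step 2: x' = x̄ + K·y = [-60827/190583, 844153/190583]
step 2: P' = (I − K·H)·P̄ = [167793/1524664 -40725/762332; -40725/762332 2179977/381166]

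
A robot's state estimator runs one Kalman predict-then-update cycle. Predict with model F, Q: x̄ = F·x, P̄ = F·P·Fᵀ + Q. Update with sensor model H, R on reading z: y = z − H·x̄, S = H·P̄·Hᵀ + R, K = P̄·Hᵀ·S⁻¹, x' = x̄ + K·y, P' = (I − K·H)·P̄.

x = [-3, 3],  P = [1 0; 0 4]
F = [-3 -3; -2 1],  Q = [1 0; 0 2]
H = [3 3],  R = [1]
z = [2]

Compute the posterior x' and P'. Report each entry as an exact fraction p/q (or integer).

x' = [-3000/397, 3273/397]
P' = [3862/397 -3822/397; -3822/397 3826/397]

x̄ = F·x = [0, 9]
P̄ = F·P·Fᵀ + Q = [46 -6; -6 10]
y = z − H·x̄ = [-25]
S = H·P̄·Hᵀ + R = [397]
K = P̄·Hᵀ·S⁻¹ = [120/397; 12/397]
x' = x̄ + K·y = [-3000/397, 3273/397]
P' = (I − K·H)·P̄ = [3862/397 -3822/397; -3822/397 3826/397]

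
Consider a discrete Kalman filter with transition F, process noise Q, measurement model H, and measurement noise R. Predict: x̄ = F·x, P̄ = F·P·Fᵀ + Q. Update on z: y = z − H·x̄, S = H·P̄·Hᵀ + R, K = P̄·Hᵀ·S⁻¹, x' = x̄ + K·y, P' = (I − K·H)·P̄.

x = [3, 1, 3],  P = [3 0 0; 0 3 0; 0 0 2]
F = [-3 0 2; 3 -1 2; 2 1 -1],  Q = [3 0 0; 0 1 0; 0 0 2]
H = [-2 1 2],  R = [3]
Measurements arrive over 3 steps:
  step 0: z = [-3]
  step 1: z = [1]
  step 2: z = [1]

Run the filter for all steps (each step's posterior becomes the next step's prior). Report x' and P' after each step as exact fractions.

step 0: x̄ = F·x = [-3, 14, 4]
step 0: P̄ = F·P·Fᵀ + Q = [38 -19 -22; -19 39 11; -22 11 19]
step 0: y = z − H·x̄ = [-31]
step 0: S = H·P̄·Hᵀ + R = [566]
step 0: K = P̄·Hᵀ·S⁻¹ = [-139/566; 99/566; 93/566]
step 0: x' = x̄ + K·y = [2611/566, 4855/566, -619/566]
step 0: P' = (I − K·H)·P̄ = [2187/566 3007/566 475/566; 3007/566 12273/566 -2981/566; 475/566 -2981/566 2105/566]
step 1: x̄ = F·x = [-9071/566, 870/283, 5348/283]
step 1: P̄ = F·P·Fᵀ + Q = [24101/566 1860/283 -14495/283; 1860/283 20262/283 -4411/283; -14495/283 -4411/283 20174/283]
step 1: y = z − H·x̄ = [-20354/283]
step 1: S = H·P̄·Hᵀ + R = [240885/283]
step 1: K = P̄·Hᵀ·S⁻¹ = [-17077/80295; 1544/48177; 64927/240885]
step 1: x' = x̄ + K·y = [-117263/160590, 37058/48177, -117566/240885]
step 1: P' = (I − K·H)·P̄ = [218429/53530 198716/16059 -194762/80295; 198716/16059 3407218/48177 -1105145/48177; -194762/80295 -1105145/48177 2275967/240885]
step 2: x̄ = F·x = [585103/481770, -1896211/481770, -5437/26765]
step 2: P̄ = F·P·Fᵀ + Q = [51368659/481770 40502327/481770 -3837021/26765; 40502327/481770 64868491/481770 -3319018/26765; -3837021/26765 -3319018/26765 5448567/26765]
step 2: y = z − H·x̄ = [415991/53530]
step 2: S = H·P̄·Hᵀ + R = [90626409/53530]
step 2: K = P̄·Hᵀ·S⁻¹ = [-22263083/90626409; -1674331/10069601; 30504316/90626409]
step 2: x' = x̄ + K·y = [-62945795/90626409, -473802500/90626409, 218644673/90626409]
step 2: P' = (I − K·H)·P̄ = [403830289/90626409 1351771759/90626409 -305450215/90626409; 1351771759/90626409 7960502405/90626409 -294564768/10069601; -305450215/90626409 -294564768/10069601 1065847715/90626409]

step 0: x' = [2611/566, 4855/566, -619/566], P' = [2187/566 3007/566 475/566; 3007/566 12273/566 -2981/566; 475/566 -2981/566 2105/566]
step 1: x' = [-117263/160590, 37058/48177, -117566/240885], P' = [218429/53530 198716/16059 -194762/80295; 198716/16059 3407218/48177 -1105145/48177; -194762/80295 -1105145/48177 2275967/240885]
step 2: x' = [-62945795/90626409, -473802500/90626409, 218644673/90626409], P' = [403830289/90626409 1351771759/90626409 -305450215/90626409; 1351771759/90626409 7960502405/90626409 -294564768/10069601; -305450215/90626409 -294564768/10069601 1065847715/90626409]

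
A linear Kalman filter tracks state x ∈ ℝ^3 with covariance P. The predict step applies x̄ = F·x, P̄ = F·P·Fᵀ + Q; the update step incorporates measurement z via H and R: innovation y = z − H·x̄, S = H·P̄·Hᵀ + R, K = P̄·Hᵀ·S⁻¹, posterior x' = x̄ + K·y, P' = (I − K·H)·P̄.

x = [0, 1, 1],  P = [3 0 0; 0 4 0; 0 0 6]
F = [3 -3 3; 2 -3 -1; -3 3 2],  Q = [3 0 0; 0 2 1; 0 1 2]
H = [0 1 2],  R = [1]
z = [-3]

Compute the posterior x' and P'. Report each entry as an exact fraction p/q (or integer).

x' = [18/17, 6/17, -28/17]
P' = [2004/17 464/17 -233/17; 464/17 3092/153 -1583/153; -233/17 -1583/153 848/153]

x̄ = F·x = [0, -4, 5]
P̄ = F·P·Fᵀ + Q = [120 36 -27; 36 56 -65; -27 -65 89]
y = z − H·x̄ = [-9]
S = H·P̄·Hᵀ + R = [153]
K = P̄·Hᵀ·S⁻¹ = [-2/17; -74/153; 113/153]
x' = x̄ + K·y = [18/17, 6/17, -28/17]
P' = (I − K·H)·P̄ = [2004/17 464/17 -233/17; 464/17 3092/153 -1583/153; -233/17 -1583/153 848/153]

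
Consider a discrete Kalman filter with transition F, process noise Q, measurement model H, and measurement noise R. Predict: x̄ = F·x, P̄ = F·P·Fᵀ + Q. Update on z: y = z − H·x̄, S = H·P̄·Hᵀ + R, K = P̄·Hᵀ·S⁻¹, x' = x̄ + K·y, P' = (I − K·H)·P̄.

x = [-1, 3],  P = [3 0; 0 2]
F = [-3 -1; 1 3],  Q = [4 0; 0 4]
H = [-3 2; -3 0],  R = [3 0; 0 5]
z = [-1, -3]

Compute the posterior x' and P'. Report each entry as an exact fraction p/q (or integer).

x' = [33456/25391, 43448/25391]
P' = [12495/25391 17775/25391; 17775/25391 43575/25391]

x̄ = F·x = [0, 8]
P̄ = F·P·Fᵀ + Q = [33 -15; -15 25]
y = z − H·x̄ = [-17, -3]
S = H·P̄·Hᵀ + R = [580 387; 387 302]
K = P̄·Hᵀ·S⁻¹ = [-645/25391 -7497/25391; 11275/25391 -10665/25391]
x' = x̄ + K·y = [33456/25391, 43448/25391]
P' = (I − K·H)·P̄ = [12495/25391 17775/25391; 17775/25391 43575/25391]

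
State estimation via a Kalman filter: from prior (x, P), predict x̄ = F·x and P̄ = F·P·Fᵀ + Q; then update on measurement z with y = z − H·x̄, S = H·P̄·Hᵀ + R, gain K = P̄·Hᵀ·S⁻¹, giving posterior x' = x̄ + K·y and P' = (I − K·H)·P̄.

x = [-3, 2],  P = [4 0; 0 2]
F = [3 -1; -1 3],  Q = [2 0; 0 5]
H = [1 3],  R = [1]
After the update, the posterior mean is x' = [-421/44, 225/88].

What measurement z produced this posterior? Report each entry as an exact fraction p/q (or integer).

z = [-2]

x̄ = F·x = [-11, 9]
P̄ = F·P·Fᵀ + Q = [40 -18; -18 27]
S = H·P̄·Hᵀ + R = [176]
K = P̄·Hᵀ·S⁻¹ = [-7/88; 63/176]
x' − x̄ = [63/44, -567/88] = K·y
y = (KᵀK)⁻¹·Kᵀ·(x' − x̄) = [-18]
z = y + H·x̄ = [-18] + [16] = [-2]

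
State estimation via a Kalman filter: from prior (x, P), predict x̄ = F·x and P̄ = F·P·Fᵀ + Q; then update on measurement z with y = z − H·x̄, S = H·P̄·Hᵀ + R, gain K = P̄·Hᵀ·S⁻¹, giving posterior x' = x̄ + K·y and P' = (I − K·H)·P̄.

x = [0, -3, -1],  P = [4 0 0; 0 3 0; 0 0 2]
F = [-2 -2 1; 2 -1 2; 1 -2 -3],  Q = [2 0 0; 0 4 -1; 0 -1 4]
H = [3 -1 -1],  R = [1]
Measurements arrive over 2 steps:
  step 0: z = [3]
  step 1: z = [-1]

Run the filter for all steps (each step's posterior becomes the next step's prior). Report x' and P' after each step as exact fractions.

step 0: x̄ = F·x = [5, 1, 9]
step 0: P̄ = F·P·Fᵀ + Q = [32 -6 -2; -6 31 1; -2 1 38]
step 0: y = z − H·x̄ = [-2]
step 0: S = H·P̄·Hᵀ + R = [408]
step 0: K = P̄·Hᵀ·S⁻¹ = [13/51; -25/204; -15/136]
step 0: x' = x̄ + K·y = [229/51, 127/102, 627/68]
step 0: P' = (I − K·H)·P̄ = [280/51 344/51 161/17; 344/51 2537/102 -307/68; 161/17 -307/68 4493/136]
step 1: x̄ = F·x = [-9/4, 445/17, -1745/68]
step 1: P̄ = F·P·Fᵀ + Q = [1525/8 84 409/8; 84 4247/17 -3495/17; 409/8 -3495/17 36493/136]
step 1: y = z − H·x̄ = [213/34]
step 1: S = H·P̄·Hᵀ + R = [34437/34]
step 1: K = P̄·Hᵀ·S⁻¹ = [29699/68874; 8/39; 6163/68874]
step 1: x' = x̄ + K·y = [10363/22958, 357/13, -576273/22958]
step 1: P' = (I − K·H)·P̄ = [79034/34437 -218/39 829493/68874; -218/39 8081/39 -8743/39; 829493/68874 -8743/39 8961227/34437]

step 0: x' = [229/51, 127/102, 627/68], P' = [280/51 344/51 161/17; 344/51 2537/102 -307/68; 161/17 -307/68 4493/136]
step 1: x' = [10363/22958, 357/13, -576273/22958], P' = [79034/34437 -218/39 829493/68874; -218/39 8081/39 -8743/39; 829493/68874 -8743/39 8961227/34437]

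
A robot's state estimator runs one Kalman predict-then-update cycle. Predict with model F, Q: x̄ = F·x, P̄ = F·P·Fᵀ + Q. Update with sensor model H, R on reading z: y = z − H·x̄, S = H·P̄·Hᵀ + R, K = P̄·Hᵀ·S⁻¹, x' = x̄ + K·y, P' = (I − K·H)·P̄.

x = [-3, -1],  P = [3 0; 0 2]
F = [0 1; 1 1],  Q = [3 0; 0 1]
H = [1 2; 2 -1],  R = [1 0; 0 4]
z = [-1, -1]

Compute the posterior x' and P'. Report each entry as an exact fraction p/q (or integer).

x' = [-74/205, -89/205]
P' = [231/410 -37/205; -37/205 58/205]

x̄ = F·x = [-1, -4]
P̄ = F·P·Fᵀ + Q = [5 2; 2 6]
y = z − H·x̄ = [8, -3]
S = H·P̄·Hᵀ + R = [38 4; 4 22]
K = P̄·Hᵀ·S⁻¹ = [83/410 67/205; 79/205 -33/205]
x' = x̄ + K·y = [-74/205, -89/205]
P' = (I − K·H)·P̄ = [231/410 -37/205; -37/205 58/205]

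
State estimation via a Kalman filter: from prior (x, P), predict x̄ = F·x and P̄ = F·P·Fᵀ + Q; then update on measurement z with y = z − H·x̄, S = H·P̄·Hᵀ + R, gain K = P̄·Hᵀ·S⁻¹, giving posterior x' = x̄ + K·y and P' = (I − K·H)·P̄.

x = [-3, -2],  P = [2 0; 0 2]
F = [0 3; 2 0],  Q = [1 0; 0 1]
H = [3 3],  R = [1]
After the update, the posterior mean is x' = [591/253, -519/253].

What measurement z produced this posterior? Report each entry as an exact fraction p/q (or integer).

x̄ = F·x = [-6, -6]
P̄ = F·P·Fᵀ + Q = [19 0; 0 9]
S = H·P̄·Hᵀ + R = [253]
K = P̄·Hᵀ·S⁻¹ = [57/253; 27/253]
x' − x̄ = [2109/253, 999/253] = K·y
y = (KᵀK)⁻¹·Kᵀ·(x' − x̄) = [37]
z = y + H·x̄ = [37] + [-36] = [1]

z = [1]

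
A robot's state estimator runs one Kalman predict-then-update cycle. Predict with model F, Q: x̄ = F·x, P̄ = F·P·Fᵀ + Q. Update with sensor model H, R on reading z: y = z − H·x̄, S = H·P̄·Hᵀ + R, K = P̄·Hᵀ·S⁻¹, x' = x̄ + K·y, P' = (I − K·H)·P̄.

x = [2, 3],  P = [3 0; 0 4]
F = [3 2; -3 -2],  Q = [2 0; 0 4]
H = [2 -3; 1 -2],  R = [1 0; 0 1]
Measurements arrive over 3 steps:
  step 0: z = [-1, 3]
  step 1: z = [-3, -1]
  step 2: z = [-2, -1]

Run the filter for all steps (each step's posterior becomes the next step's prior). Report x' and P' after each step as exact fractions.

step 0: x̄ = F·x = [12, -12]
step 0: P̄ = F·P·Fᵀ + Q = [45 -43; -43 47]
step 0: y = z − H·x̄ = [-61, -33]
step 0: S = H·P̄·Hᵀ + R = [1120 673; 673 406]
step 0: K = P̄·Hᵀ·S⁻¹ = [751/1791 -667/1791; 13/597 -223/597]
step 0: x' = x̄ + K·y = [-2308/1791, -598/597]
step 0: P' = (I − K·H)·P̄ = [3503/1791 695/597; 695/597 153/199]
step 1: x̄ = F·x = [-1168/199, 1168/199]
step 1: P̄ = F·P·Fᵀ + Q = [7293/199 -6895/199; -6895/199 7691/199]
step 1: y = z − H·x̄ = [5243/199, 3305/199]
step 1: S = H·P̄·Hᵀ + R = [181330/199 108997/199; 108997/199 65836/199]
step 1: K = P̄·Hᵀ·S⁻¹ = [121195/289929 -107803/289929; 2033/96643 -36067/96643]
step 1: x' = x̄ + K·y = [-99666/96643, 21792/96643]
step 1: P' = (I − K·H)·P̄ = [565799/289929 112267/96643; 112267/96643 74167/96643]
step 2: x̄ = F·x = [-255414/96643, 255414/96643]
step 2: P̄ = F·P·Fᵀ + Q = [3534555/96643 -3341269/96643; -3341269/96643 3727841/96643]
step 2: y = z − H·x̄ = [1083784/96643, 669599/96643]
step 2: S = H·P̄·Hᵀ + R = [87880660/96643 52825039/96643; 52825039/96643 31907638/96643]
step 2: K = P̄·Hᵀ·S⁻¹ = [58734433/140512413 -52245181/140512413; 984899/46837471 -17479489/46837471]
step 2: x' = x̄ + K·y = [-74674003/140512413, 13721793/46837471]
step 2: P' = (I − K·H)·P̄ = [274204409/140512413 54408265/46837471; 54408265/46837471 35943877/46837471]

step 0: x' = [-2308/1791, -598/597], P' = [3503/1791 695/597; 695/597 153/199]
step 1: x' = [-99666/96643, 21792/96643], P' = [565799/289929 112267/96643; 112267/96643 74167/96643]
step 2: x' = [-74674003/140512413, 13721793/46837471], P' = [274204409/140512413 54408265/46837471; 54408265/46837471 35943877/46837471]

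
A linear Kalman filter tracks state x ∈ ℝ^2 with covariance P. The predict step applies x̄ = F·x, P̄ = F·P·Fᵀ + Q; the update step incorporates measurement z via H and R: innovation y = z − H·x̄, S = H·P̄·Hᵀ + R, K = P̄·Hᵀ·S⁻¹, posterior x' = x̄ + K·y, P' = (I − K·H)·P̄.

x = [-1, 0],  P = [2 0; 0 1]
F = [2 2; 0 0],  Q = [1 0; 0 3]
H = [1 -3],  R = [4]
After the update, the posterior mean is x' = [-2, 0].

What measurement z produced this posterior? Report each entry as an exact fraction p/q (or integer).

x̄ = F·x = [-2, 0]
P̄ = F·P·Fᵀ + Q = [13 0; 0 3]
S = H·P̄·Hᵀ + R = [44]
K = P̄·Hᵀ·S⁻¹ = [13/44; -9/44]
x' − x̄ = [0, 0] = K·y
y = (KᵀK)⁻¹·Kᵀ·(x' − x̄) = [0]
z = y + H·x̄ = [0] + [-2] = [-2]

z = [-2]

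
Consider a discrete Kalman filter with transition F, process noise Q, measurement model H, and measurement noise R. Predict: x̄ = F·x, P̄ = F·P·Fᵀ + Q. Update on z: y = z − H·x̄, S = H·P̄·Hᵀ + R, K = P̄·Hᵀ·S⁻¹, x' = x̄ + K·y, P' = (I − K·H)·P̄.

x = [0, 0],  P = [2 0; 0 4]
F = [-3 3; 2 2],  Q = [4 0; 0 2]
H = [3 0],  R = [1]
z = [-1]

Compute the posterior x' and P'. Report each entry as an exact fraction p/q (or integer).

x' = [-174/523, -36/523]
P' = [58/523 12/523; 12/523 12302/523]

x̄ = F·x = [0, 0]
P̄ = F·P·Fᵀ + Q = [58 12; 12 26]
y = z − H·x̄ = [-1]
S = H·P̄·Hᵀ + R = [523]
K = P̄·Hᵀ·S⁻¹ = [174/523; 36/523]
x' = x̄ + K·y = [-174/523, -36/523]
P' = (I − K·H)·P̄ = [58/523 12/523; 12/523 12302/523]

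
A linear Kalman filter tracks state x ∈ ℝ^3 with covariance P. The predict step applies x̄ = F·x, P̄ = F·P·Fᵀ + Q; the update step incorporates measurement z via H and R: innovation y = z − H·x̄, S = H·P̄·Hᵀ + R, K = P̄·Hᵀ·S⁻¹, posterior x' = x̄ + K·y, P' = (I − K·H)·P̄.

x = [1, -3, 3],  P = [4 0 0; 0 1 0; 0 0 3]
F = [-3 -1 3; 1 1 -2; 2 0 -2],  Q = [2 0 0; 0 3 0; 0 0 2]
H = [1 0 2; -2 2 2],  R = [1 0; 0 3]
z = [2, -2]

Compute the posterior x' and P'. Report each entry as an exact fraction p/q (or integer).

x̄ = F·x = [9, -8, -4]
P̄ = F·P·Fᵀ + Q = [66 -31 -42; -31 20 20; -42 20 30]
y = z − H·x̄ = [1, 40]
S = H·P̄·Hᵀ + R = [19 90; 90 1211]
K = P̄·Hᵀ·S⁻¹ = [3222/14909 -3662/14909; -1881/14909 1888/14909; 5238/14909 1876/14909]
x' = x̄ + K·y = [-9077/14909, -45633/14909, 20642/14909]
P' = (I − K·H)·P̄ = [23954/14909 28827/14909 -10366/14909; 28827/14909 47013/14909 -15354/14909; -10366/14909 -15354/14909 7802/14909]

x' = [-9077/14909, -45633/14909, 20642/14909]
P' = [23954/14909 28827/14909 -10366/14909; 28827/14909 47013/14909 -15354/14909; -10366/14909 -15354/14909 7802/14909]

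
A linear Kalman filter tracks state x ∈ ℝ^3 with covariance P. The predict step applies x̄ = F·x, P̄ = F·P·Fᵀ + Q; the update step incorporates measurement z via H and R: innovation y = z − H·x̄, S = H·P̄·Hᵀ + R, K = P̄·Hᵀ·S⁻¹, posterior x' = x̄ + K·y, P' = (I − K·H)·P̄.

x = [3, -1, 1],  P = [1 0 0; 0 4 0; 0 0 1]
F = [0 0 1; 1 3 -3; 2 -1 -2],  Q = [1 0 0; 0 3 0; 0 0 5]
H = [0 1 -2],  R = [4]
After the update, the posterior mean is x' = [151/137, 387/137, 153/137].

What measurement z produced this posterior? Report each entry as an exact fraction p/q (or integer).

z = [1]

x̄ = F·x = [1, -3, 5]
P̄ = F·P·Fᵀ + Q = [2 -3 -2; -3 49 -4; -2 -4 17]
S = H·P̄·Hᵀ + R = [137]
K = P̄·Hᵀ·S⁻¹ = [1/137; 57/137; -38/137]
x' − x̄ = [14/137, 798/137, -532/137] = K·y
y = (KᵀK)⁻¹·Kᵀ·(x' − x̄) = [14]
z = y + H·x̄ = [14] + [-13] = [1]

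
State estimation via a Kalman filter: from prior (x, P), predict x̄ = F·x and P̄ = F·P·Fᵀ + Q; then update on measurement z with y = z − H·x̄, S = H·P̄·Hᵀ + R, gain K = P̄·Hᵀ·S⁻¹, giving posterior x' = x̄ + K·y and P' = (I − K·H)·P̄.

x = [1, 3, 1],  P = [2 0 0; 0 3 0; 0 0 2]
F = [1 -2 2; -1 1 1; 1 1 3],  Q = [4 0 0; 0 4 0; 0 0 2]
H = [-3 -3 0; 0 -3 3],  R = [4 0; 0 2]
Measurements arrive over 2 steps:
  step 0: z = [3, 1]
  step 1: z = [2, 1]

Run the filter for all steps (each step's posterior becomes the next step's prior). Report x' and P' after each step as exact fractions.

step 0: x̄ = F·x = [-3, 3, 7]
step 0: P̄ = F·P·Fᵀ + Q = [26 -4 8; -4 11 7; 8 7 25]
step 0: y = z − H·x̄ = [3, -11]
step 0: S = H·P̄·Hᵀ + R = [265 -72; -72 200]
step 0: K = P̄·Hᵀ·S⁻¹ = [-1326/5977 1197/11954; -633/5977 -1173/11954; -639/5977 5535/23908]
step 0: x' = x̄ + K·y = [-56985/11954, 44967/11954, 98803/23908]
step 0: P' = (I − K·H)·P̄ = [46340/5977 -44572/5977 -44173/5977; -44572/5977 45416/5977 45025/5977; -44173/5977 45025/5977 91895/11954]
step 1: x̄ = F·x = [-24058/5977, 302707/23908, 272373/23908]
step 1: P̄ = F·P·Fᵀ + Q = [77098/5977 -134820/5977 -125200/5977; -134820/5977 858303/11954 810729/11954; -125200/5977 810729/11954 866411/11954]
step 1: y = z − H·x̄ = [667241/23908, 57455/11954]
step 1: S = H·P̄·Hᵀ + R = [4306787/11954 127503/5977; 127503/5977 476606/5977]
step 1: K = P̄·Hᵀ·S⁻¹ = [3298152/42247919 1675914/42247919; -17221923/42247919 -1718415/42247919; -34401345/84495838 48021303/168991676]
step 1: x' = x̄ + K·y = [-9992831/6035417, 6573440/6035417, 33694173/24141668]
step 1: P' = (I − K·H)·P̄ = [441314270/42247919 -445711806/42247919 -444594530/42247919; -445711806/42247919 468674370/42247919 467528760/42247919; -444594530/42247919 467528760/42247919 951064621/84495838]

step 0: x' = [-56985/11954, 44967/11954, 98803/23908], P' = [46340/5977 -44572/5977 -44173/5977; -44572/5977 45416/5977 45025/5977; -44173/5977 45025/5977 91895/11954]
step 1: x' = [-9992831/6035417, 6573440/6035417, 33694173/24141668], P' = [441314270/42247919 -445711806/42247919 -444594530/42247919; -445711806/42247919 468674370/42247919 467528760/42247919; -444594530/42247919 467528760/42247919 951064621/84495838]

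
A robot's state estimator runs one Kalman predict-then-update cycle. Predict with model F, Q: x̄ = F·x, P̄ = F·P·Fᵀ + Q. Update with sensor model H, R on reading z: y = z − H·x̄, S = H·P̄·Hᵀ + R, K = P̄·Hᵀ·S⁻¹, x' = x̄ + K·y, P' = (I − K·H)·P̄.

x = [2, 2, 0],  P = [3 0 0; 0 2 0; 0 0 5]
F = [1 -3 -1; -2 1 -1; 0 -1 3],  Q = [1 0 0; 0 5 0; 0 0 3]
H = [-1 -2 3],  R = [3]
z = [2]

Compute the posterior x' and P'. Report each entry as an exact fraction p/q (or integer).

x' = [-4, -2, -2]
P' = [10081/403 -4661/403 233/403; -4661/403 5440/403 2027/403; 233/403 2027/403 3051/806]

x̄ = F·x = [-4, -2, -2]
P̄ = F·P·Fᵀ + Q = [27 -7 -9; -7 24 -17; -9 -17 50]
y = z − H·x̄ = [0]
S = H·P̄·Hᵀ + R = [806]
K = P̄·Hᵀ·S⁻¹ = [-20/403; -46/403; 193/806]
x' = x̄ + K·y = [-4, -2, -2]
P' = (I − K·H)·P̄ = [10081/403 -4661/403 233/403; -4661/403 5440/403 2027/403; 233/403 2027/403 3051/806]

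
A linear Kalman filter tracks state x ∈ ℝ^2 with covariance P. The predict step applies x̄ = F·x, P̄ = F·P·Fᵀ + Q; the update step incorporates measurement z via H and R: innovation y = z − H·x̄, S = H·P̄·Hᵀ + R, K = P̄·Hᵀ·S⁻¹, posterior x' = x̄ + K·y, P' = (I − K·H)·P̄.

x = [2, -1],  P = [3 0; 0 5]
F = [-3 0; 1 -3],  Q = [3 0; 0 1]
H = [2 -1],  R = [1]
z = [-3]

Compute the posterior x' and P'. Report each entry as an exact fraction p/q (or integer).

x' = [-135/103, 46/103]
P' = [1419/206 2769/206; 2769/206 5605/206]

x̄ = F·x = [-6, 5]
P̄ = F·P·Fᵀ + Q = [30 -9; -9 49]
y = z − H·x̄ = [14]
S = H·P̄·Hᵀ + R = [206]
K = P̄·Hᵀ·S⁻¹ = [69/206; -67/206]
x' = x̄ + K·y = [-135/103, 46/103]
P' = (I − K·H)·P̄ = [1419/206 2769/206; 2769/206 5605/206]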